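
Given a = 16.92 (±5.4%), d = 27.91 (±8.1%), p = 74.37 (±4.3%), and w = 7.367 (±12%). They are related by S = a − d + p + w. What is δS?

4.12

Each term contributes (cᵢ δxᵢ)² to (δS)²:
  (δa)² = 0.835;  (δd)² = 5.11;  (δp)² = 10.2;  (δw)² = 0.782
δS = √(17.0) = 4.12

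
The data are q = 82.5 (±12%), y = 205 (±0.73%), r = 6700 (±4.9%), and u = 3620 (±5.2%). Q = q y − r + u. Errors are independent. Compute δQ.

2070

Let p = q·y = 16900. δp/p = √((1·δq/q)² + (1·δy/y)²) = √(0.0144 + 5.33e-05) = 0.120, so δp = 2030.
Q = p − r + u: δQ = √(δp² + δr² + δu²) = √(4.13e+06 + 1.08e+05 + 35400) = 2070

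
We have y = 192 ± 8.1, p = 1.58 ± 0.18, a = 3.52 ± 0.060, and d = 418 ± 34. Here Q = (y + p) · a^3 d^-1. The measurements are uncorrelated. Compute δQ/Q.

0.105

Let u = y + p = 194. δu = √(δy² + δp²) = √(65.6 + 0.0324) = 8.10, so δu/u = 0.0419.
Q is then a monomial in u, a, d:
δQ/Q = √((δu/u)² + (3·δa/a)² + (-1·δd/d)²) = √(0.00175 + 0.00261 + 0.00662) = 0.105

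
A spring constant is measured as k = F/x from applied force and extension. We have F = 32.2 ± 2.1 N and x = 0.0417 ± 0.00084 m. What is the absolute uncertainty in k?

Each factor contributes (exponent × relative error)² to (δk/k)²:
  (1·δF/F)² = (1×0.0652)² = 0.00425;  (-1·δx/x)² = (-1×0.0201)² = 0.000406
δk/k = √(0.00466) = 0.0683
k = 772 N/m, so δk = 0.0683 × 772 = 52.7 N/m.

52.7 N/m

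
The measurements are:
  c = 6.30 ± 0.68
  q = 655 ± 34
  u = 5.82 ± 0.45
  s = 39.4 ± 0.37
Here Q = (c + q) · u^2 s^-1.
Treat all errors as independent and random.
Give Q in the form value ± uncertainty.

569 ± 92.8

Let w = c + q = 661. δw = √(δc² + δq²) = √(0.462 + 1160) = 34.0, so δw/w = 0.0514.
Q is then a monomial in w, u, s:
δQ/Q = √((δw/w)² + (2·δu/u)² + (-1·δs/s)²) = √(0.00264 + 0.0239 + 8.82e-05) = 0.163
Q = 569, so δQ = 0.163 × 569 = 92.8.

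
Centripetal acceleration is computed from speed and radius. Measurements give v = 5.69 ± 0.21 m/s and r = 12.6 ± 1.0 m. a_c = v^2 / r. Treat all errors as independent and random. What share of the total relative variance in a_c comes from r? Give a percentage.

53.6%

(δa_c/a_c)² = (2·δv/v)² + (-1·δr/r)²
  v term: (2×0.0369)² = 0.00545
  r term: (-1×0.0794)² = 0.00630
Total = 0.0117. Share from r = 0.00630/0.0117 = 0.536.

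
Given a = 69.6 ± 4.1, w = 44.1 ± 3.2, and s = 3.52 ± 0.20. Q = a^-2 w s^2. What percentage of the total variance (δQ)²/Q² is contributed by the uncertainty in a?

(δQ/Q)² = (-2·δa/a)² + (1·δw/w)² + (2·δs/s)²
  a term: (-2×0.0589)² = 0.0139
  w term: (1×0.0726)² = 0.00527
  s term: (2×0.0568)² = 0.0129
Total = 0.0321. Share from a = 0.0139/0.0321 = 0.433.

43.3%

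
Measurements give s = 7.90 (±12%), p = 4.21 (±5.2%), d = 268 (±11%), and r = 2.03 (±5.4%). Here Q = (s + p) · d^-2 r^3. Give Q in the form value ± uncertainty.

Let u = s + p = 12.1. δu = √(δs² + δp²) = √(0.899 + 0.0479) = 0.973, so δu/u = 0.0803.
Q is then a monomial in u, d, r:
δQ/Q = √((δu/u)² + (-2·δd/d)² + (3·δr/r)²) = √(0.00645 + 0.0484 + 0.0262) = 0.285
Q = 0.00141, so δQ = 0.285 × 0.00141 = 0.000402.

0.00141 ± 0.000402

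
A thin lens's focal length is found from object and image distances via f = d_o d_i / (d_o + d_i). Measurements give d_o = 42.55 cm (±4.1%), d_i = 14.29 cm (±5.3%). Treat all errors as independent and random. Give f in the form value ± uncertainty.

∂f/∂d_o = (d_i/(d_o+d_i))² = 0.0632;  ∂f/∂d_i = (d_o/(d_o+d_i))² = 0.560
δf = √((∂f/∂d_o · δd_o)² + (∂f/∂d_i · δd_i)²) = √(0.0122 + 0.180) = 0.439 cm
f = 10.70 cm.

10.70 ± 0.439 cm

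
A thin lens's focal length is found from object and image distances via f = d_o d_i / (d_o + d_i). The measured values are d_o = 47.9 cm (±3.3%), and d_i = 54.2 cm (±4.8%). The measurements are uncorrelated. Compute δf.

∂f/∂d_o = (d_i/(d_o+d_i))² = 0.282;  ∂f/∂d_i = (d_o/(d_o+d_i))² = 0.220
δf = √((∂f/∂d_o · δd_o)² + (∂f/∂d_i · δd_i)²) = √(0.198 + 0.328) = 0.725 cm

0.725 cm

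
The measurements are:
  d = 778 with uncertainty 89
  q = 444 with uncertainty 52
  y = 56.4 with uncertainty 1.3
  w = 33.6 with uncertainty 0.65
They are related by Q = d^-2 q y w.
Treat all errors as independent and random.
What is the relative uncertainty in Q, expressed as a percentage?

25.9%

Since Q is a product/quotient, work with relative uncertainties:
  (-2·δd/d)² = (-2×0.114)² = 0.0523;  (1·δq/q)² = (1×0.117)² = 0.0137;  (1·δy/y)² = (1×0.0230)² = 0.000531;  (1·δw/w)² = (1×0.0193)² = 0.000374
δQ/Q = √(0.0670) = 0.259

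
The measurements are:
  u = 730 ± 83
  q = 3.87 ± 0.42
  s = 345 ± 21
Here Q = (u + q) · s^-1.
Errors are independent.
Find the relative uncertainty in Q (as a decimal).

0.128

Let w = u + q = 734. δw = √(δu² + δq²) = √(6890 + 0.176) = 83.0, so δw/w = 0.113.
Q is then a monomial in w, s:
δQ/Q = √((δw/w)² + (-1·δs/s)²) = √(0.0128 + 0.00371) = 0.128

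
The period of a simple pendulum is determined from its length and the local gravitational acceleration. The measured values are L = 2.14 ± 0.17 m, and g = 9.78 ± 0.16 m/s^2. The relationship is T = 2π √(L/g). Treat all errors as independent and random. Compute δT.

0.119 s

Relative error in a monomial: (δT/T)² = Σ (nᵢ · δxᵢ/xᵢ)².
  (½·δL/L)² = (0.5×0.0794)² = 0.00158;  (−½·δg/g)² = (-0.5×0.0164)² = 6.69e-05
δT/T = √(0.00164) = 0.0406
T = 2.94 s, so δT = 0.0406 × 2.94 = 0.119 s.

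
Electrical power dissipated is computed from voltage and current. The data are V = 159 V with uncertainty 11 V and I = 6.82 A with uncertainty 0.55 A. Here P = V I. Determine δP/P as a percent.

10.6%

Each factor contributes (exponent × relative error)² to (δP/P)²:
  (1·δV/V)² = (1×0.0692)² = 0.00479;  (1·δI/I)² = (1×0.0806)² = 0.00650
δP/P = √(0.0113) = 0.106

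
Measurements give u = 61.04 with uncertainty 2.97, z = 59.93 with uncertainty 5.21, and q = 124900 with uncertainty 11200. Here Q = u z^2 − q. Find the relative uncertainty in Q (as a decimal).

0.436

Let p = u·z^2 = 219200. δp/p = √((1·δu/u)² + (2·δz/z)²) = √(0.00237 + 0.0302) = 0.181, so δp = 39600.
Q = p − q: δQ = √(δp² + δq²) = √(1.57e+09 + 1.25e+08) = 41100
Q = 94330, so δQ/Q = 41100/94330 = 0.436.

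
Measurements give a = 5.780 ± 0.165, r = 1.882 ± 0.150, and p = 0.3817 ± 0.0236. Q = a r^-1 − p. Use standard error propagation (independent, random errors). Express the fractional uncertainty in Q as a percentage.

Let w = a·r^-1 = 3.071. δw/w = √((1·δa/a)² + (-1·δr/r)²) = √(0.000815 + 0.00635) = 0.0847, so δw = 0.260.
Q = w − p: δQ = √(δw² + δp²) = √(0.0676 + 0.000557) = 0.261
Q = 2.690, so δQ/Q = 0.261/2.690 = 0.0971.

9.71%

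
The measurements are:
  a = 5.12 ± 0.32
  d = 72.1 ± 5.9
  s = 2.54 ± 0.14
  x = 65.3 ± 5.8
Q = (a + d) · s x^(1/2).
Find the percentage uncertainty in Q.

10.4%

Let u = a + d = 77.2. δu = √(δa² + δd²) = √(0.102 + 34.8) = 5.91, so δu/u = 0.0765.
Q is then a monomial in u, s, x:
δQ/Q = √((δu/u)² + (1·δs/s)² + (½·δx/x)²) = √(0.00585 + 0.00304 + 0.00197) = 0.104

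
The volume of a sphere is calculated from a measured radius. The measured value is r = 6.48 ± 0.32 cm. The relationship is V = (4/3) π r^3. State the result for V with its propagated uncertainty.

1140 ± 169 cm^3

Since V is a product/quotient, work with relative uncertainties:
  (3·δr/r)² = (3×0.0494)² = 0.0219
δV/V = √(0.0219) = 0.148
V = 1140 cm^3, so δV = 0.148 × 1140 = 169 cm^3.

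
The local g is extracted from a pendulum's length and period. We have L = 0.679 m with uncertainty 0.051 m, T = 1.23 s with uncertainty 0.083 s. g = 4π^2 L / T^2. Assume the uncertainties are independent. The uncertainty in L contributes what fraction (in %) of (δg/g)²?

(δg/g)² = (1·δL/L)² + (-2·δT/T)²
  L term: (1×0.0751)² = 0.00564
  T term: (-2×0.0675)² = 0.0182
Total = 0.0239. Share from L = 0.00564/0.0239 = 0.236.

23.6%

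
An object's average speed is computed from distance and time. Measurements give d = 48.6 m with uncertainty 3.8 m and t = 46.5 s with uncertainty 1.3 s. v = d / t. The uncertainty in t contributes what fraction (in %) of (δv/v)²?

(δv/v)² = (1·δd/d)² + (-1·δt/t)²
  d term: (1×0.0782)² = 0.00611
  t term: (-1×0.0280)² = 0.000782
Total = 0.00690. Share from t = 0.000782/0.00690 = 0.113.

11.3%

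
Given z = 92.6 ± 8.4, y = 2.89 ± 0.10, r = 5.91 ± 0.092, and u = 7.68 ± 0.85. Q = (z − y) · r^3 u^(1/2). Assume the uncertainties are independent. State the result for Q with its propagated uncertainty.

Let w = z − y = 89.7. δw = √(δz² + δy²) = √(70.6 + 0.0100) = 8.40, so δw/w = 0.0936.
Q is then a monomial in w, r, u:
δQ/Q = √((δw/w)² + (3·δr/r)² + (½·δu/u)²) = √(0.00877 + 0.00218 + 0.00306) = 0.118
Q = 51300, so δQ = 0.118 × 51300 = 6070.

51300 ± 6070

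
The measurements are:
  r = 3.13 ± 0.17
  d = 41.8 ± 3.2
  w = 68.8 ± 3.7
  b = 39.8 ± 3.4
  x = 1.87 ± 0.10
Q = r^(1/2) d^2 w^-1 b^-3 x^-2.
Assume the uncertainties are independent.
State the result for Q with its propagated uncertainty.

Since Q is a product/quotient, work with relative uncertainties:
  (½·δr/r)² = (0.5×0.0543)² = 0.000737;  (2·δd/d)² = (2×0.0766)² = 0.0234;  (-1·δw/w)² = (-1×0.0538)² = 0.00289;  (-3·δb/b)² = (-3×0.0854)² = 0.0657;  (-2·δx/x)² = (-2×0.0535)² = 0.0114
δQ/Q = √(0.104) = 0.323
Q = 0.000204, so δQ = 0.323 × 0.000204 = 6.58e-05.

(2.04 ± 0.658) × 10^-4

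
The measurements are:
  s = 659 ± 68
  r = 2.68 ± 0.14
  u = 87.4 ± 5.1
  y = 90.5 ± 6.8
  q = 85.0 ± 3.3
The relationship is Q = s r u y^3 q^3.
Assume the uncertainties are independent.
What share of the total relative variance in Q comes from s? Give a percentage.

(δQ/Q)² = (1·δs/s)² + (1·δr/r)² + (1·δu/u)² + (3·δy/y)² + (3·δq/q)²
  s term: (1×0.103)² = 0.0106
  r term: (1×0.0522)² = 0.00273
  u term: (1×0.0584)² = 0.00341
  y term: (3×0.0751)² = 0.0508
  q term: (3×0.0388)² = 0.0136
Total = 0.0812. Share from s = 0.0106/0.0812 = 0.131.

13.1%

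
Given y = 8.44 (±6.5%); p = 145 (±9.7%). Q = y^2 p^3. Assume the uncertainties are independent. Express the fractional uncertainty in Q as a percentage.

Q is a product of powers, so relative uncertainties combine in quadrature:
  (2·δy/y)² = (2×0.0650)² = 0.0169;  (3·δp/p)² = (3×0.0970)² = 0.0847
δQ/Q = √(0.102) = 0.319

31.9%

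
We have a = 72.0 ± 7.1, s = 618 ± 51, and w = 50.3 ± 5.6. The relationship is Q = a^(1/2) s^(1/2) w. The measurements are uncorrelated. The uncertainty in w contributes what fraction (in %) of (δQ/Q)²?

75.0%

(δQ/Q)² = (½·δa/a)² + (½·δs/s)² + (1·δw/w)²
  a term: (0.5×0.0986)² = 0.00243
  s term: (0.5×0.0825)² = 0.00170
  w term: (1×0.111)² = 0.0124
Total = 0.0165. Share from w = 0.0124/0.0165 = 0.750.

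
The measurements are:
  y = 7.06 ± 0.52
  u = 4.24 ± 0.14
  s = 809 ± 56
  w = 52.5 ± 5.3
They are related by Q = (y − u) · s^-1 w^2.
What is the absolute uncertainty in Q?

Let h = y − u = 2.82. δh = √(δy² + δu²) = √(0.270 + 0.0196) = 0.539, so δh/h = 0.191.
Q is then a monomial in h, s, w:
δQ/Q = √((δh/h)² + (-1·δs/s)² + (2·δw/w)²) = √(0.0365 + 0.00479 + 0.0408) = 0.286
Q = 9.61, so δQ = 0.286 × 9.61 = 2.75.

2.75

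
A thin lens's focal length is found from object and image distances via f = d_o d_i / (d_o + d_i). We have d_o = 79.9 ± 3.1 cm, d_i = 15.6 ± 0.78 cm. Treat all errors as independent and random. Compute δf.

∂f/∂d_o = (d_i/(d_o+d_i))² = 0.0267;  ∂f/∂d_i = (d_o/(d_o+d_i))² = 0.700
δf = √((∂f/∂d_o · δd_o)² + (∂f/∂d_i · δd_i)²) = √(0.00684 + 0.298) = 0.552 cm

0.552 cm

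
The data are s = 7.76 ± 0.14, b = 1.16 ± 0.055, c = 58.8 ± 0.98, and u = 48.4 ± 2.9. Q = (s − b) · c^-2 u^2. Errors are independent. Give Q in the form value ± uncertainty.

4.47 ± 0.565

Let w = s − b = 6.60. δw = √(δs² + δb²) = √(0.0196 + 0.00302) = 0.150, so δw/w = 0.0228.
Q is then a monomial in w, c, u:
δQ/Q = √((δw/w)² + (-2·δc/c)² + (2·δu/u)²) = √(0.000519 + 0.00111 + 0.0144) = 0.126
Q = 4.47, so δQ = 0.126 × 4.47 = 0.565.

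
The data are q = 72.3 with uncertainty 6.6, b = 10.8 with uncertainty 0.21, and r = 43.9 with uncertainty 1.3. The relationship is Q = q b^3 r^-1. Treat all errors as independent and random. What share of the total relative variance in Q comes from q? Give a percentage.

(δQ/Q)² = (1·δq/q)² + (3·δb/b)² + (-1·δr/r)²
  q term: (1×0.0913)² = 0.00833
  b term: (3×0.0194)² = 0.00340
  r term: (-1×0.0296)² = 0.000877
Total = 0.0126. Share from q = 0.00833/0.0126 = 0.661.

66.1%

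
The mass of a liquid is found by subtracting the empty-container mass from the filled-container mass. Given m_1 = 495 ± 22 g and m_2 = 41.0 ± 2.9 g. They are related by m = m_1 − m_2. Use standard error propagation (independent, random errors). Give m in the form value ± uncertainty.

Each term contributes (cᵢ δxᵢ)² to (δm)²:
  (δm_1)² = 484;  (δm_2)² = 8.41
δm = √(492) = 22.2 g
m = 454 g.

454 ± 22.2 g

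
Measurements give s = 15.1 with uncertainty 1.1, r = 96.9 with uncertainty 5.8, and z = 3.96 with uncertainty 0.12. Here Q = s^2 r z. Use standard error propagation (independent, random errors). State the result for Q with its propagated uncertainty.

For a monomial Q ∝ s^2, r, z, fractional errors add in quadrature:
  (2·δs/s)² = (2×0.0728)² = 0.0212;  (1·δr/r)² = (1×0.0599)² = 0.00358;  (1·δz/z)² = (1×0.0303)² = 0.000918
δQ/Q = √(0.0257) = 0.160
Q = 87500, so δQ = 0.160 × 87500 = 14000.

87500 ± 14000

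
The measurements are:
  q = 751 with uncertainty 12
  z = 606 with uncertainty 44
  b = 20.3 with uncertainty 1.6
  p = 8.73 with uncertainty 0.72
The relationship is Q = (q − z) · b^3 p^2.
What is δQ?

3.94e+07

Let u = q − z = 145. δu = √(δq² + δz²) = √(144 + 1940) = 45.6, so δu/u = 0.315.
Q is then a monomial in u, b, p:
δQ/Q = √((δu/u)² + (3·δb/b)² + (2·δp/p)²) = √(0.0989 + 0.0559 + 0.0272) = 0.427
Q = 9.24e+07, so δQ = 0.427 × 9.24e+07 = 3.94e+07.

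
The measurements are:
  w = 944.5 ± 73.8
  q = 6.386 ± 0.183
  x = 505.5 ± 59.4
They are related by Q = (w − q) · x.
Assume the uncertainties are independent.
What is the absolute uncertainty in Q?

67100

Let u = w − q = 938.1. δu = √(δw² + δq²) = √(5450 + 0.0335) = 73.8, so δu/u = 0.0787.
Q is then a monomial in u, x:
δQ/Q = √((δu/u)² + (1·δx/x)²) = √(0.00619 + 0.0138) = 0.141
Q = 474200, so δQ = 0.141 × 474200 = 67100.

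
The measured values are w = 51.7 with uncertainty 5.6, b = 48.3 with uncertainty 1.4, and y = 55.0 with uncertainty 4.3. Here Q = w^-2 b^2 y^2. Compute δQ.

For a monomial Q ∝ w^-2, b^2, y^2, fractional errors add in quadrature:
  (-2·δw/w)² = (-2×0.108)² = 0.0469;  (2·δb/b)² = (2×0.0290)² = 0.00336;  (2·δy/y)² = (2×0.0782)² = 0.0244
δQ/Q = √(0.0747) = 0.273
Q = 2640, so δQ = 0.273 × 2640 = 722.

722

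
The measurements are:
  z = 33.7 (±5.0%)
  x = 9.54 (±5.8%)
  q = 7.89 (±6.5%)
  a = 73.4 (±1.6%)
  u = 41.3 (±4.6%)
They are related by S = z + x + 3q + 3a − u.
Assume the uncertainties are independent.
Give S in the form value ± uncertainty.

246 ± 4.64

Absolute uncertainties add in quadrature for a linear combination:
  (δz)² = 2.84;  (δx)² = 0.306;  (3·δq)² = 2.37;  (3·δa)² = 12.4;  (δu)² = 3.61
δS = √(21.5) = 4.64
S = 246.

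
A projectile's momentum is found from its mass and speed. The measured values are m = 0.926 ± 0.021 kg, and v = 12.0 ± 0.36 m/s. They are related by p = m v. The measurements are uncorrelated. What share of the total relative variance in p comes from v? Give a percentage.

(δp/p)² = (1·δm/m)² + (1·δv/v)²
  m term: (1×0.0227)² = 0.000514
  v term: (1×0.0300)² = 0.000900
Total = 0.00141. Share from v = 0.000900/0.00141 = 0.636.

63.6%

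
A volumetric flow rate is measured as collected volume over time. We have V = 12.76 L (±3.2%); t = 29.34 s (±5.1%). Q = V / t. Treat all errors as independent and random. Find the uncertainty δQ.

0.0262 L/s

Since Q is a product/quotient, work with relative uncertainties:
  (1·δV/V)² = (1×0.0320)² = 0.00102;  (-1·δt/t)² = (-1×0.0510)² = 0.00260
δQ/Q = √(0.00363) = 0.0602
Q = 0.4349 L/s, so δQ = 0.0602 × 0.4349 = 0.0262 L/s.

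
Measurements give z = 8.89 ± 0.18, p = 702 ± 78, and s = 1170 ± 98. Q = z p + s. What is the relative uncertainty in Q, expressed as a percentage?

Let w = z·p = 6240. δw/w = √((1·δz/z)² + (1·δp/p)²) = √(0.000410 + 0.0123) = 0.113, so δw = 705.
Q = w + s: δQ = √(δw² + δs²) = √(4.97e+05 + 9600) = 712
Q = 7410, so δQ/Q = 712/7410 = 0.0960.

9.60%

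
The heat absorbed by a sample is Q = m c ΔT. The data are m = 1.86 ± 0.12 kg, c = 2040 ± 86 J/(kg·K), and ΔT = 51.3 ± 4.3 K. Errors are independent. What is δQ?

Products/powers → add relative errors in quadrature, weighted by exponent:
  (1·δm/m)² = (1×0.0645)² = 0.00416;  (1·δc/c)² = (1×0.0422)² = 0.00178;  (1·δΔT/ΔT)² = (1×0.0838)² = 0.00703
δQ/Q = √(0.0130) = 0.114
Q = 1.95e+05 J, so δQ = 0.114 × 1.95e+05 = 22200 J.

22200 J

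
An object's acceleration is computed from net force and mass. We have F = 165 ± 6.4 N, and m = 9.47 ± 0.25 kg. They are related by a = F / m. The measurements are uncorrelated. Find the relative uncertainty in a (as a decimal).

Relative error in a monomial: (δa/a)² = Σ (nᵢ · δxᵢ/xᵢ)².
  (1·δF/F)² = (1×0.0388)² = 0.00150;  (-1·δm/m)² = (-1×0.0264)² = 0.000697
δa/a = √(0.00220) = 0.0469

0.0469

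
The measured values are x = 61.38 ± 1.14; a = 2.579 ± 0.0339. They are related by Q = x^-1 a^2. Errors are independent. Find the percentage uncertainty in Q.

Products/powers → add relative errors in quadrature, weighted by exponent:
  (-1·δx/x)² = (-1×0.0186)² = 0.000345;  (2·δa/a)² = (2×0.0131)² = 0.000691
δQ/Q = √(0.00104) = 0.0322

3.22%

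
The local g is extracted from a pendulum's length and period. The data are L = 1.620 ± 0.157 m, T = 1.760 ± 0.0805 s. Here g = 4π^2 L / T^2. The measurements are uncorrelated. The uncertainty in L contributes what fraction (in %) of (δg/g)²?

(δg/g)² = (1·δL/L)² + (-2·δT/T)²
  L term: (1×0.0969)² = 0.00939
  T term: (-2×0.0457)² = 0.00837
Total = 0.0178. Share from L = 0.00939/0.0178 = 0.529.

52.9%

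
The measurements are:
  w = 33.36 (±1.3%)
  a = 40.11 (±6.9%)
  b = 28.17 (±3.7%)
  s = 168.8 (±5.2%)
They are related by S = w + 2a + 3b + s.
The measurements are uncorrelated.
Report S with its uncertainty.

366.9 ± 10.8

For a sum/difference, combine absolute errors in quadrature:
  (δw)² = 0.188;  (2·δa)² = 30.6;  (3·δb)² = 9.78;  (δs)² = 77.0
δS = √(118) = 10.8
S = 366.9.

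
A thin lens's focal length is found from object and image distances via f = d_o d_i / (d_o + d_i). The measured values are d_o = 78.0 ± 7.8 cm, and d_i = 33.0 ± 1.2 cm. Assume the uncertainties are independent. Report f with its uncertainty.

∂f/∂d_o = (d_i/(d_o+d_i))² = 0.0884;  ∂f/∂d_i = (d_o/(d_o+d_i))² = 0.494
δf = √((∂f/∂d_o · δd_o)² + (∂f/∂d_i · δd_i)²) = √(0.475 + 0.351) = 0.909 cm
f = 23.2 cm.

23.2 ± 0.909 cm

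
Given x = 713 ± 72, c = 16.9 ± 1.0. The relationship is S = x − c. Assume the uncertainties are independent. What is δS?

Absolute uncertainties add in quadrature for a linear combination:
  (δx)² = 5180;  (δc)² = 1.00
δS = √(5180) = 72.0

72.0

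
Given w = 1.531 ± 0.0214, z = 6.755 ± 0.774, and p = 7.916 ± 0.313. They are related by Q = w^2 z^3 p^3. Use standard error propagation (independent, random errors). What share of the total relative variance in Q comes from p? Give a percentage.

10.6%

(δQ/Q)² = (2·δw/w)² + (3·δz/z)² + (3·δp/p)²
  w term: (2×0.0140)² = 0.000782
  z term: (3×0.115)² = 0.118
  p term: (3×0.0395)² = 0.0141
Total = 0.133. Share from p = 0.0141/0.133 = 0.106.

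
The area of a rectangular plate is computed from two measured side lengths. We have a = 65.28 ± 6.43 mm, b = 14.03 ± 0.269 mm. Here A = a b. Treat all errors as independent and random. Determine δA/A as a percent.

Since A is a product/quotient, work with relative uncertainties:
  (1·δa/a)² = (1×0.0985)² = 0.00970;  (1·δb/b)² = (1×0.0192)² = 0.000368
δA/A = √(0.0101) = 0.100

10.0%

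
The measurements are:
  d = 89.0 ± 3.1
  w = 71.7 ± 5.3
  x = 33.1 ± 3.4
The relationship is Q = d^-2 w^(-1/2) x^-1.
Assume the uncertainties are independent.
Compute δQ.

5.83e-08

Each factor contributes (exponent × relative error)² to (δQ/Q)²:
  (-2·δd/d)² = (-2×0.0348)² = 0.00485;  (−½·δw/w)² = (-0.5×0.0739)² = 0.00137;  (-1·δx/x)² = (-1×0.103)² = 0.0106
δQ/Q = √(0.0168) = 0.129
Q = 4.5e-07, so δQ = 0.129 × 4.5e-07 = 5.83e-08.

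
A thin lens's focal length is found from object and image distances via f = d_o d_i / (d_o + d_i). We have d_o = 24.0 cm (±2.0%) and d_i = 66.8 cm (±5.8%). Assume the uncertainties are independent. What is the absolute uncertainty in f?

0.375 cm

∂f/∂d_o = (d_i/(d_o+d_i))² = 0.541;  ∂f/∂d_i = (d_o/(d_o+d_i))² = 0.0699
δf = √((∂f/∂d_o · δd_o)² + (∂f/∂d_i · δd_i)²) = √(0.0675 + 0.0733) = 0.375 cm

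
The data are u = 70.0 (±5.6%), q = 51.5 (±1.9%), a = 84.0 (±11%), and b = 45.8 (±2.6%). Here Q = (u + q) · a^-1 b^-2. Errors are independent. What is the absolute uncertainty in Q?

8.7e-05

Let w = u + q = 122. δw = √(δu² + δq²) = √(15.4 + 0.957) = 4.04, so δw/w = 0.0333.
Q is then a monomial in w, a, b:
δQ/Q = √((δw/w)² + (-1·δa/a)² + (-2·δb/b)²) = √(0.00111 + 0.0121 + 0.00270) = 0.126
Q = 0.000690, so δQ = 0.126 × 0.000690 = 8.7e-05.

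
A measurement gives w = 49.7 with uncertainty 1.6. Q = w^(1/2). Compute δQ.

Q ∝ w^(1/2), so δQ/Q = |½| · δw/w = 0.5 × 0.0322 = 0.0161.
Q = 7.05, so δQ = 0.0161 × 7.05 = 0.113.

0.113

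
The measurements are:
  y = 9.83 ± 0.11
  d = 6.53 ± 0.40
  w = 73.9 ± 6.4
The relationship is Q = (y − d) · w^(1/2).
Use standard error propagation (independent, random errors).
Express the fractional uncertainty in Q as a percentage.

13.3%

Let u = y − d = 3.30. δu = √(δy² + δd²) = √(0.0121 + 0.160) = 0.415, so δu/u = 0.126.
Q is then a monomial in u, w:
δQ/Q = √((δu/u)² + (½·δw/w)²) = √(0.0158 + 0.00188) = 0.133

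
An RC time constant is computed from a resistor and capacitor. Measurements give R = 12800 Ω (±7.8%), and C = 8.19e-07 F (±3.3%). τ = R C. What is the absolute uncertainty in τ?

0.000888 s

τ is a product of powers, so relative uncertainties combine in quadrature:
  (1·δR/R)² = (1×0.0780)² = 0.00608;  (1·δC/C)² = (1×0.0330)² = 0.00109
δτ/τ = √(0.00717) = 0.0847
τ = 0.0105 s, so δτ = 0.0847 × 0.0105 = 0.000888 s.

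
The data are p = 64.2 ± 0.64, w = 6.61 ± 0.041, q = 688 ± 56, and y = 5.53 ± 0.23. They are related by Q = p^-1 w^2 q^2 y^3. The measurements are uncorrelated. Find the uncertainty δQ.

1.12e+07

Q is a product of powers, so relative uncertainties combine in quadrature:
  (-1·δp/p)² = (-1×0.00997)² = 9.94e-05;  (2·δw/w)² = (2×0.00620)² = 0.000154;  (2·δq/q)² = (2×0.0814)² = 0.0265;  (3·δy/y)² = (3×0.0416)² = 0.0156
δQ/Q = √(0.0423) = 0.206
Q = 5.45e+07, so δQ = 0.206 × 5.45e+07 = 1.12e+07.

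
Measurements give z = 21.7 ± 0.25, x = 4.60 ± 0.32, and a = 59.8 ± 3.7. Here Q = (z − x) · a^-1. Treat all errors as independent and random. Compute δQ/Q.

0.0663

Let u = z − x = 17.1. δu = √(δz² + δx²) = √(0.0625 + 0.102) = 0.406, so δu/u = 0.0237.
Q is then a monomial in u, a:
δQ/Q = √((δu/u)² + (-1·δa/a)²) = √(0.000564 + 0.00383) = 0.0663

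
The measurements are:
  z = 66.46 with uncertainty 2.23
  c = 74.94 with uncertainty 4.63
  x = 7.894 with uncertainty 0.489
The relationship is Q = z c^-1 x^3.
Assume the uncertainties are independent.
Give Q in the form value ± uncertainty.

436.3 ± 86.7

Relative error in a monomial: (δQ/Q)² = Σ (nᵢ · δxᵢ/xᵢ)².
  (1·δz/z)² = (1×0.0336)² = 0.00113;  (-1·δc/c)² = (-1×0.0618)² = 0.00382;  (3·δx/x)² = (3×0.0619)² = 0.0345
δQ/Q = √(0.0395) = 0.199
Q = 436.3, so δQ = 0.199 × 436.3 = 86.7.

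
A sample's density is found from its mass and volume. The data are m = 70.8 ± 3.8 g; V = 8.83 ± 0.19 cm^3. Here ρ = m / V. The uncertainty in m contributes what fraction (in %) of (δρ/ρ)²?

86.2%

(δρ/ρ)² = (1·δm/m)² + (-1·δV/V)²
  m term: (1×0.0537)² = 0.00288
  V term: (-1×0.0215)² = 0.000463
Total = 0.00334. Share from m = 0.00288/0.00334 = 0.862.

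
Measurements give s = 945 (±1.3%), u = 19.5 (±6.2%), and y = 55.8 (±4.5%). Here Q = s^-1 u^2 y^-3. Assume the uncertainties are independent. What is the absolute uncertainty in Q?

4.26e-07

Products/powers → add relative errors in quadrature, weighted by exponent:
  (-1·δs/s)² = (-1×0.0130)² = 0.000169;  (2·δu/u)² = (2×0.0620)² = 0.0154;  (-3·δy/y)² = (-3×0.0450)² = 0.0182
δQ/Q = √(0.0338) = 0.184
Q = 2.32e-06, so δQ = 0.184 × 2.32e-06 = 4.26e-07.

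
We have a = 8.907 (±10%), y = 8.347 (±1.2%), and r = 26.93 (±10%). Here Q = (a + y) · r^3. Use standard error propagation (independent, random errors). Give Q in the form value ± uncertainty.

(3.370 ± 1.03) × 10^5

Let u = a + y = 17.25. δu = √(δa² + δy²) = √(0.793 + 0.0100) = 0.896, so δu/u = 0.0519.
Q is then a monomial in u, r:
δQ/Q = √((δu/u)² + (3·δr/r)²) = √(0.00270 + 0.0900) = 0.304
Q = 337000, so δQ = 0.304 × 337000 = 1.03e+05.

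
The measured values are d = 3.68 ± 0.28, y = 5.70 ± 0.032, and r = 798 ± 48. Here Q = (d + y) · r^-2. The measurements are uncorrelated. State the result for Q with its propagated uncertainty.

Let u = d + y = 9.38. δu = √(δd² + δy²) = √(0.0784 + 0.00102) = 0.282, so δu/u = 0.0300.
Q is then a monomial in u, r:
δQ/Q = √((δu/u)² + (-2·δr/r)²) = √(0.000903 + 0.0145) = 0.124
Q = 1.47e-05, so δQ = 0.124 × 1.47e-05 = 1.83e-06.

(1.47 ± 0.183) × 10^-5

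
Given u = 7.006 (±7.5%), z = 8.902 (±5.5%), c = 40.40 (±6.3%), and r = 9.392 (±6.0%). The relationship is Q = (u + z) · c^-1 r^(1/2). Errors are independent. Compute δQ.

Let w = u + z = 15.91. δw = √(δu² + δz²) = √(0.276 + 0.240) = 0.718, so δw/w = 0.0451.
Q is then a monomial in w, c, r:
δQ/Q = √((δw/w)² + (-1·δc/c)² + (½·δr/r)²) = √(0.00204 + 0.00397 + 0.000900) = 0.0831
Q = 1.207, so δQ = 0.0831 × 1.207 = 0.100.

0.100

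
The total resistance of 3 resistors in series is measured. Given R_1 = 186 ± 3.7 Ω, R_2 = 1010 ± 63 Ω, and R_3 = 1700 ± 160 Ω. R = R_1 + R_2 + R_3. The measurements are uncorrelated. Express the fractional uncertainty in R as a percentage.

5.94%

Each term contributes (cᵢ δxᵢ)² to (δR)²:
  (δR_1)² = 13.7;  (δR_2)² = 3970;  (δR_3)² = 25600
δR = √(29600) = 172 Ω
R = 2900 Ω, so δR/R = 172/2900 = 0.0594.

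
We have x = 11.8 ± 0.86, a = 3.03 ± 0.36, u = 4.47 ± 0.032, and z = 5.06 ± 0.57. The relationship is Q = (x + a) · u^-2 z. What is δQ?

Let w = x + a = 14.8. δw = √(δx² + δa²) = √(0.740 + 0.130) = 0.932, so δw/w = 0.0629.
Q is then a monomial in w, u, z:
δQ/Q = √((δw/w)² + (-2·δu/u)² + (1·δz/z)²) = √(0.00395 + 0.000205 + 0.0127) = 0.130
Q = 3.76, so δQ = 0.130 × 3.76 = 0.487.

0.487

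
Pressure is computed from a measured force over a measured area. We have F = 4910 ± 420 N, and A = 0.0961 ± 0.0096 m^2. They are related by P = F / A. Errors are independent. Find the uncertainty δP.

Products/powers → add relative errors in quadrature, weighted by exponent:
  (1·δF/F)² = (1×0.0855)² = 0.00732;  (-1·δA/A)² = (-1×0.0999)² = 0.00998
δP/P = √(0.0173) = 0.132
P = 51100 Pa, so δP = 0.132 × 51100 = 6720 Pa.

6720 Pa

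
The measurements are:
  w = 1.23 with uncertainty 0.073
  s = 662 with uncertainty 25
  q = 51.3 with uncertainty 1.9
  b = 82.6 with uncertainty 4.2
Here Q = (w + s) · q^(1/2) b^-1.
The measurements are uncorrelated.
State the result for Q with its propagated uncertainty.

Let u = w + s = 663. δu = √(δw² + δs²) = √(0.00533 + 625) = 25.0, so δu/u = 0.0377.
Q is then a monomial in u, q, b:
δQ/Q = √((δu/u)² + (½·δq/q)² + (-1·δb/b)²) = √(0.00142 + 0.000343 + 0.00259) = 0.0659
Q = 57.5, so δQ = 0.0659 × 57.5 = 3.79.

57.5 ± 3.79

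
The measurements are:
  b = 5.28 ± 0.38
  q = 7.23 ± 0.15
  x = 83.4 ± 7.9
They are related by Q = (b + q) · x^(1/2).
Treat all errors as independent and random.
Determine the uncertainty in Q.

Let u = b + q = 12.5. δu = √(δb² + δq²) = √(0.144 + 0.0225) = 0.409, so δu/u = 0.0327.
Q is then a monomial in u, x:
δQ/Q = √((δu/u)² + (½·δx/x)²) = √(0.00107 + 0.00224) = 0.0575
Q = 114, so δQ = 0.0575 × 114 = 6.57.

6.57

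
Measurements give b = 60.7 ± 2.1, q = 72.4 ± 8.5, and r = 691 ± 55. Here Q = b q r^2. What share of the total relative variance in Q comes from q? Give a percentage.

34.2%

(δQ/Q)² = (1·δb/b)² + (1·δq/q)² + (2·δr/r)²
  b term: (1×0.0346)² = 0.00120
  q term: (1×0.117)² = 0.0138
  r term: (2×0.0796)² = 0.0253
Total = 0.0403. Share from q = 0.0138/0.0403 = 0.342.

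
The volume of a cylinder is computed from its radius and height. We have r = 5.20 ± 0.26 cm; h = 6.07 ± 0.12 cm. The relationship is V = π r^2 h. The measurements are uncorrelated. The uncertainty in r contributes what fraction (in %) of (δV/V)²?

(δV/V)² = (2·δr/r)² + (1·δh/h)²
  r term: (2×0.0500)² = 0.0100
  h term: (1×0.0198)² = 0.000391
Total = 0.0104. Share from r = 0.0100/0.0104 = 0.962.

96.2%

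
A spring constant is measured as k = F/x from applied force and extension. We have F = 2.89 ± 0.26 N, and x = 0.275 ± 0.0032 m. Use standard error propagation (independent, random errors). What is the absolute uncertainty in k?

Products/powers → add relative errors in quadrature, weighted by exponent:
  (1·δF/F)² = (1×0.0900)² = 0.00809;  (-1·δx/x)² = (-1×0.0116)² = 0.000135
δk/k = √(0.00823) = 0.0907
k = 10.5 N/m, so δk = 0.0907 × 10.5 = 0.953 N/m.

0.953 N/m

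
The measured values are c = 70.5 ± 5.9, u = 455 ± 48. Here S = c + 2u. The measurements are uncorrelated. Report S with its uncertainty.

S is a linear combination, so absolute uncertainties add in quadrature:
  (δc)² = 34.8;  (2·δu)² = 9220
δS = √(9250) = 96.2
S = 980.

980 ± 96.2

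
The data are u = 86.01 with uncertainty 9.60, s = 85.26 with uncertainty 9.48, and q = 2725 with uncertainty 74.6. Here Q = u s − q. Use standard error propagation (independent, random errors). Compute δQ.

1160

Let p = u·s = 7333. δp/p = √((1·δu/u)² + (1·δs/s)²) = √(0.0125 + 0.0124) = 0.158, so δp = 1160.
Q = p − q: δQ = √(δp² + δq²) = √(1.33e+06 + 5570) = 1160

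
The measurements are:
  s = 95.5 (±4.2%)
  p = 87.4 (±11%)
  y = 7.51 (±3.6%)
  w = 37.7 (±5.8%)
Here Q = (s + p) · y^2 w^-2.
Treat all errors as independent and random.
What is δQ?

Let u = s + p = 183. δu = √(δs² + δp²) = √(16.1 + 92.4) = 10.4, so δu/u = 0.0570.
Q is then a monomial in u, y, w:
δQ/Q = √((δu/u)² + (2·δy/y)² + (-2·δw/w)²) = √(0.00324 + 0.00518 + 0.0135) = 0.148
Q = 7.26, so δQ = 0.148 × 7.26 = 1.07.

1.07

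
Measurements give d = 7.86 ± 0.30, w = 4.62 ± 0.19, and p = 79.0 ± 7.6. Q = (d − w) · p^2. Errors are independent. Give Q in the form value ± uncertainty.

Let u = d − w = 3.24. δu = √(δd² + δw²) = √(0.0900 + 0.0361) = 0.355, so δu/u = 0.110.
Q is then a monomial in u, p:
δQ/Q = √((δu/u)² + (2·δp/p)²) = √(0.0120 + 0.0370) = 0.221
Q = 20200, so δQ = 0.221 × 20200 = 4480.

20200 ± 4480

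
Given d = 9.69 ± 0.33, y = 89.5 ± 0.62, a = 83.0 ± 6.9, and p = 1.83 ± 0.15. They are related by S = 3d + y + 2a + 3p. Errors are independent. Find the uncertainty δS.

For a sum/difference, combine absolute errors in quadrature:
  (3·δd)² = 0.980;  (δy)² = 0.384;  (2·δa)² = 190;  (3·δp)² = 0.202
δS = √(192) = 13.9

13.9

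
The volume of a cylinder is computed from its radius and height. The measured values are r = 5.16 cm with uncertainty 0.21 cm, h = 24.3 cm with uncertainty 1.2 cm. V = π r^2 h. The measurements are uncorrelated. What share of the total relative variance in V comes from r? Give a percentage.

(δV/V)² = (2·δr/r)² + (1·δh/h)²
  r term: (2×0.0407)² = 0.00663
  h term: (1×0.0494)² = 0.00244
Total = 0.00906. Share from r = 0.00663/0.00906 = 0.731.

73.1%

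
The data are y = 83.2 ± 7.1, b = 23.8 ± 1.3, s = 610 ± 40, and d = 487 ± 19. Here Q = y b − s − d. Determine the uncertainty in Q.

Let p = y·b = 1980. δp/p = √((1·δy/y)² + (1·δb/b)²) = √(0.00728 + 0.00298) = 0.101, so δp = 201.
Q = p − s − d: δQ = √(δp² + δs² + δd²) = √(40300 + 1600 + 361) = 205

205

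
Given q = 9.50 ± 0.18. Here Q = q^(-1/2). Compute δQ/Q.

0.00947

For a monomial Q ∝ q^(-1/2), fractional errors add in quadrature:
  (−½·δq/q)² = (-0.5×0.0189)² = 8.98e-05
δQ/Q = √(8.98e-05) = 0.00947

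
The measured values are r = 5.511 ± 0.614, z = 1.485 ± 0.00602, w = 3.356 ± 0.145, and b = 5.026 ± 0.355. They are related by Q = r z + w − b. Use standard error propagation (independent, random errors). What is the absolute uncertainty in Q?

Let p = r·z = 8.184. δp/p = √((1·δr/r)² + (1·δz/z)²) = √(0.0124 + 1.64e-05) = 0.111, so δp = 0.912.
Q = p + w − b: δQ = √(δp² + δw² + δb²) = √(0.832 + 0.0210 + 0.126) = 0.990

0.990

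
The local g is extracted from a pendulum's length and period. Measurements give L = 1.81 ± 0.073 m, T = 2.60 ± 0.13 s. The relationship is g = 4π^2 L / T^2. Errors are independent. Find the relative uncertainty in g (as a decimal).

0.108

Products/powers → add relative errors in quadrature, weighted by exponent:
  (1·δL/L)² = (1×0.0403)² = 0.00163;  (-2·δT/T)² = (-2×0.0500)² = 0.0100
δg/g = √(0.0116) = 0.108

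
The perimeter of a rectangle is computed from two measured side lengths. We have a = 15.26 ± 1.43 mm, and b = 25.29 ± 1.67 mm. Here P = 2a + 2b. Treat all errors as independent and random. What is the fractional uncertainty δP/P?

Absolute uncertainties add in quadrature for a linear combination:
  (2·δa)² = 8.18;  (2·δb)² = 11.2
δP = √(19.3) = 4.40 mm
P = 81.10 mm, so δP/P = 4.40/81.10 = 0.0542.

0.0542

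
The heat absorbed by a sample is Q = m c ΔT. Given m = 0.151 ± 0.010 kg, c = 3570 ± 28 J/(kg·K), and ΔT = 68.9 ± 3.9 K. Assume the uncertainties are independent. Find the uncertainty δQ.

Q is a product of powers, so relative uncertainties combine in quadrature:
  (1·δm/m)² = (1×0.0662)² = 0.00439;  (1·δc/c)² = (1×0.00784)² = 6.15e-05;  (1·δΔT/ΔT)² = (1×0.0566)² = 0.00320
δQ/Q = √(0.00765) = 0.0875
Q = 37100 J, so δQ = 0.0875 × 37100 = 3250 J.

3250 J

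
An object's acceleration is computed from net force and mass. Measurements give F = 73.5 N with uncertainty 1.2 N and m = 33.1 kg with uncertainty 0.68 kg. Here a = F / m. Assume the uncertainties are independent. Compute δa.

Relative error in a monomial: (δa/a)² = Σ (nᵢ · δxᵢ/xᵢ)².
  (1·δF/F)² = (1×0.0163)² = 0.000267;  (-1·δm/m)² = (-1×0.0205)² = 0.000422
δa/a = √(0.000689) = 0.0262
a = 2.22 m/s^2, so δa = 0.0262 × 2.22 = 0.0583 m/s^2.

0.0583 m/s^2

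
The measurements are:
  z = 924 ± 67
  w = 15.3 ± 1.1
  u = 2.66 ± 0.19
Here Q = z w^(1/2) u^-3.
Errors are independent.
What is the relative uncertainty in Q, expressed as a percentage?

22.9%

Each factor contributes (exponent × relative error)² to (δQ/Q)²:
  (1·δz/z)² = (1×0.0725)² = 0.00526;  (½·δw/w)² = (0.5×0.0719)² = 0.00129;  (-3·δu/u)² = (-3×0.0714)² = 0.0459
δQ/Q = √(0.0525) = 0.229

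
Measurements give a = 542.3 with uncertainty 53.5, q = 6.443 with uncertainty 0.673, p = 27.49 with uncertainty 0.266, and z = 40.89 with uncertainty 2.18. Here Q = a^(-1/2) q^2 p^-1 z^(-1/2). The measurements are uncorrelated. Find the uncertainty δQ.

Products/powers → add relative errors in quadrature, weighted by exponent:
  (−½·δa/a)² = (-0.5×0.0987)² = 0.00243;  (2·δq/q)² = (2×0.104)² = 0.0436;  (-1·δp/p)² = (-1×0.00968)² = 9.36e-05;  (−½·δz/z)² = (-0.5×0.0533)² = 0.000711
δQ/Q = √(0.0469) = 0.217
Q = 0.01014, so δQ = 0.217 × 0.01014 = 0.00220.

0.00220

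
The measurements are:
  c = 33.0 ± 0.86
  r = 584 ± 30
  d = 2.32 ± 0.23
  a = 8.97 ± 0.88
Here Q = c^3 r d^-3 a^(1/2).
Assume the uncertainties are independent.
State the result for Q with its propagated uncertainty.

For a monomial Q ∝ c^3, r, d^-3, a^(1/2), fractional errors add in quadrature:
  (3·δc/c)² = (3×0.0261)² = 0.00611;  (1·δr/r)² = (1×0.0514)² = 0.00264;  (-3·δd/d)² = (-3×0.0991)² = 0.0885;  (½·δa/a)² = (0.5×0.0981)² = 0.00241
δQ/Q = √(0.0996) = 0.316
Q = 5.03e+06, so δQ = 0.316 × 5.03e+06 = 1.59e+06.

(5.03 ± 1.59) × 10^6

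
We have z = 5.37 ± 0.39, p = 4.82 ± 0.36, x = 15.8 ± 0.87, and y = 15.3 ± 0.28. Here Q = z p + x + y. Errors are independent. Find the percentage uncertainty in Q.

Let w = z·p = 25.9. δw/w = √((1·δz/z)² + (1·δp/p)²) = √(0.00527 + 0.00558) = 0.104, so δw = 2.70.
Q = w + x + y: δQ = √(δw² + δx² + δy²) = √(7.27 + 0.757 + 0.0784) = 2.85
Q = 57.0, so δQ/Q = 2.85/57.0 = 0.0500.

5.00%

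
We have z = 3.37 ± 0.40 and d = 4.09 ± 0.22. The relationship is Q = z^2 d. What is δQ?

11.3

Since Q is a product/quotient, work with relative uncertainties:
  (2·δz/z)² = (2×0.119)² = 0.0564;  (1·δd/d)² = (1×0.0538)² = 0.00289
δQ/Q = √(0.0592) = 0.243
Q = 46.4, so δQ = 0.243 × 46.4 = 11.3.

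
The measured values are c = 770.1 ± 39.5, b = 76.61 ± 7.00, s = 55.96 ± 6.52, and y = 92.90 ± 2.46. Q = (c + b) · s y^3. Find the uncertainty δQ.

5.65e+09

Let u = c + b = 846.7. δu = √(δc² + δb²) = √(1560 + 49.0) = 40.1, so δu/u = 0.0474.
Q is then a monomial in u, s, y:
δQ/Q = √((δu/u)² + (1·δs/s)² + (3·δy/y)²) = √(0.00224 + 0.0136 + 0.00631) = 0.149
Q = 3.799e+10, so δQ = 0.149 × 3.799e+10 = 5.65e+09.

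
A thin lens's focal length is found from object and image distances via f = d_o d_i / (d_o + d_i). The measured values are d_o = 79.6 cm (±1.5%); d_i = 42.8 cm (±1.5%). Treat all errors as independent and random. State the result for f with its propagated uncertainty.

∂f/∂d_o = (d_i/(d_o+d_i))² = 0.122;  ∂f/∂d_i = (d_o/(d_o+d_i))² = 0.423
δf = √((∂f/∂d_o · δd_o)² + (∂f/∂d_i · δd_i)²) = √(0.0213 + 0.0737) = 0.308 cm
f = 27.8 cm.

27.8 ± 0.308 cm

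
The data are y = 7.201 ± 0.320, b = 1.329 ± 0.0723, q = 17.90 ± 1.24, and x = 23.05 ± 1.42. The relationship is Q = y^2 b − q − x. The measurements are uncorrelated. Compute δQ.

Let p = y^2·b = 68.91. δp/p = √((2·δy/y)² + (1·δb/b)²) = √(0.00790 + 0.00296) = 0.104, so δp = 7.18.
Q = p − q − x: δQ = √(δp² + δq² + δx²) = √(51.6 + 1.54 + 2.02) = 7.42

7.42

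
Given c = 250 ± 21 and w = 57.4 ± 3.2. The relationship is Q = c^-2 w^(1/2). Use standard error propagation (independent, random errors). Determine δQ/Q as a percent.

Relative error in a monomial: (δQ/Q)² = Σ (nᵢ · δxᵢ/xᵢ)².
  (-2·δc/c)² = (-2×0.0840)² = 0.0282;  (½·δw/w)² = (0.5×0.0557)² = 0.000777
δQ/Q = √(0.0290) = 0.170

17.0%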